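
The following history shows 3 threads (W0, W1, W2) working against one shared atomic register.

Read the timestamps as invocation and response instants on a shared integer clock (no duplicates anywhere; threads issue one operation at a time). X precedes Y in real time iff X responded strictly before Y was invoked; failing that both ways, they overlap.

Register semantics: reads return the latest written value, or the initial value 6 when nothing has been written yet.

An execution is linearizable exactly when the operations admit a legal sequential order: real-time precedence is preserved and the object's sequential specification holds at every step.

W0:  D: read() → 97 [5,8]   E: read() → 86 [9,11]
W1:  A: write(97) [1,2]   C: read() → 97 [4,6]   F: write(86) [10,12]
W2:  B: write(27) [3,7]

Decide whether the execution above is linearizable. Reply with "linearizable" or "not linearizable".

linearizable

witness order: A, C, D, B, F, E
step 1: A write(97) — value 97
step 2: C read() → 97 — value 97
step 3: D read() → 97 — value 97
step 4: B write(27) — value 27
step 5: F write(86) — value 86
step 6: E read() → 86 — value 86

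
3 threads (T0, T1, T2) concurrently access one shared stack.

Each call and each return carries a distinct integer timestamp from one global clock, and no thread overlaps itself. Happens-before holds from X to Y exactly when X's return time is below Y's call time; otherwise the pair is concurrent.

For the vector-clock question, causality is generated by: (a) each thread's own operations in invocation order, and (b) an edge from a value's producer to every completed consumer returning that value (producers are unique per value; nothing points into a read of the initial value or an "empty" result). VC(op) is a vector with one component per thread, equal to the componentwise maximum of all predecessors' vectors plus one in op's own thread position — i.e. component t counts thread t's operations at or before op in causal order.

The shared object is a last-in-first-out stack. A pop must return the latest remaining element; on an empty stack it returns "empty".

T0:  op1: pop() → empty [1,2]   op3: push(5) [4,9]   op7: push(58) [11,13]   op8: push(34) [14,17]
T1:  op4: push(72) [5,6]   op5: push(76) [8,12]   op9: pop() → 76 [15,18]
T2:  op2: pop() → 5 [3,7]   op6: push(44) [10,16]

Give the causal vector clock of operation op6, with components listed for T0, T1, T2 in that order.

VC(op4, invoked at 5): no causal predecessors; +1 on T1 → (0, 1, 0)
VC(op1, invoked at 1): no causal predecessors; +1 on T0 → (1, 0, 0)
invoked at 8, op5 merges VC(op4)=(0, 1, 0) and bumps T1's slot → (0, 2, 0)
invoked at 4, op3 merges VC(op1)=(1, 0, 0) and bumps T0's slot → (2, 0, 0)
invoked at 15, op9 merges VC(op5)=(0, 2, 0) and bumps T1's slot → (0, 3, 0)
invoked at 3, op2 merges VC(op3)=(2, 0, 0) and bumps T2's slot → (2, 0, 1)
invoked at 11, op7 merges VC(op3)=(2, 0, 0) and bumps T0's slot → (3, 0, 0)
invoked at 10, op6 merges VC(op2)=(2, 0, 1) and bumps T2's slot → (2, 0, 2)
invoked at 14, op8 merges VC(op7)=(3, 0, 0) and bumps T0's slot → (4, 0, 0)
target: VC(op6) = (2, 0, 2)

(2, 0, 2)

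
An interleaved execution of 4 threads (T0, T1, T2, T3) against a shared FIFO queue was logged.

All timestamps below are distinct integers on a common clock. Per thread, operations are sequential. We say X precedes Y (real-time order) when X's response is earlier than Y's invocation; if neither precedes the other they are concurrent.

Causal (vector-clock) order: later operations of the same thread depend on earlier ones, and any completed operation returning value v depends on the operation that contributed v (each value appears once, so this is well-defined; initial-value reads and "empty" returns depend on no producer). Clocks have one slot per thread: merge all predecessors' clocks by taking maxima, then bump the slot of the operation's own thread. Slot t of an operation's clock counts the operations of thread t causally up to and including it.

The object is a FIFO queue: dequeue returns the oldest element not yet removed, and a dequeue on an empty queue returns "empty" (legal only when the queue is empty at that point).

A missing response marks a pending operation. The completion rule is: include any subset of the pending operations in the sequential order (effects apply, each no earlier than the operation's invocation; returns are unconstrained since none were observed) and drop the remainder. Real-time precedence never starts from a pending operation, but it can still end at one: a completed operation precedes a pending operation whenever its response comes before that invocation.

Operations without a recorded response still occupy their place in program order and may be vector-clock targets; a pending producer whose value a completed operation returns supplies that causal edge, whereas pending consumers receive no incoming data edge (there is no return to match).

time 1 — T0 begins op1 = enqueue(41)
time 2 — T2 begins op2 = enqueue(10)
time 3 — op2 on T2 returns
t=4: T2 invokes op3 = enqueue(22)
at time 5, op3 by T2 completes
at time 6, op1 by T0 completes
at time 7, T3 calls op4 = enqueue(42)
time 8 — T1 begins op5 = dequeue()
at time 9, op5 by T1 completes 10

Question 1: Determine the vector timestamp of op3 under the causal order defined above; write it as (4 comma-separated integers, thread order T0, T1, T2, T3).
op4, invoked 7, has no incoming edges; only T3's bump applies → (0, 0, 0, 1)
op2, invoked 2, has no incoming edges; only T2's bump applies → (0, 0, 1, 0)
op1, invoked 1, has no incoming edges; only T0's bump applies → (1, 0, 0, 0)
merge at op3 (invoked 4): VC(op2)=(0, 0, 1, 0), own-thread bump on T2 → (0, 0, 2, 0)
merge at op5 (invoked 8): VC(op2)=(0, 0, 1, 0), own-thread bump on T1 → (0, 1, 1, 0)
target: VC(op3) = (0, 0, 2, 0)

(0, 0, 2, 0)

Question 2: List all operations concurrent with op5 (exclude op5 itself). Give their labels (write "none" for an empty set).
concurrent with op5 ([8,9]): every op whose interval crosses 8..9
op1 [1,6]: before
op2 [2,3]: before
op3 [4,5]: before
op4 [7,…): concurrent

op4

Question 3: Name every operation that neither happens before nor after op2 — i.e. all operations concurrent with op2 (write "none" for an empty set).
op2 spans [2,3]; an op avoiding the whole window 2..3 is ordered, any other is concurrent
op1 [1,6]: concurrent
op3 [4,5]: after
op4 [7,…): after
op5 [8,9]: after

op1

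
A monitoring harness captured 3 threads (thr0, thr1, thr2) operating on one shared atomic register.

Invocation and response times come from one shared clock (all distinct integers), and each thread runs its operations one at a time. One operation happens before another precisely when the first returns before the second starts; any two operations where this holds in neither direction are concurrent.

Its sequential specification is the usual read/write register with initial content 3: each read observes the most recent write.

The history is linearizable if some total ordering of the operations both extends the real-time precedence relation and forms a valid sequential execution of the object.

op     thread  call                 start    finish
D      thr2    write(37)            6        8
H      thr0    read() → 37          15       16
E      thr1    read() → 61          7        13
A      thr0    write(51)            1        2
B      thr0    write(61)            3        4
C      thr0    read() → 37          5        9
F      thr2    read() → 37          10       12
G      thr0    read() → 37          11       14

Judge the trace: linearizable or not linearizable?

linearizable

a witness: A, B, E, D, C, F, G, H
1. A write(51), leaving value 51
2. B write(61), leaving value 61
3. E read() → 61, leaving value 61
4. D write(37), leaving value 37
5. C read() → 37, leaving value 37
6. F read() → 37, leaving value 37
7. G read() → 37, leaving value 37
8. H read() → 37, leaving value 37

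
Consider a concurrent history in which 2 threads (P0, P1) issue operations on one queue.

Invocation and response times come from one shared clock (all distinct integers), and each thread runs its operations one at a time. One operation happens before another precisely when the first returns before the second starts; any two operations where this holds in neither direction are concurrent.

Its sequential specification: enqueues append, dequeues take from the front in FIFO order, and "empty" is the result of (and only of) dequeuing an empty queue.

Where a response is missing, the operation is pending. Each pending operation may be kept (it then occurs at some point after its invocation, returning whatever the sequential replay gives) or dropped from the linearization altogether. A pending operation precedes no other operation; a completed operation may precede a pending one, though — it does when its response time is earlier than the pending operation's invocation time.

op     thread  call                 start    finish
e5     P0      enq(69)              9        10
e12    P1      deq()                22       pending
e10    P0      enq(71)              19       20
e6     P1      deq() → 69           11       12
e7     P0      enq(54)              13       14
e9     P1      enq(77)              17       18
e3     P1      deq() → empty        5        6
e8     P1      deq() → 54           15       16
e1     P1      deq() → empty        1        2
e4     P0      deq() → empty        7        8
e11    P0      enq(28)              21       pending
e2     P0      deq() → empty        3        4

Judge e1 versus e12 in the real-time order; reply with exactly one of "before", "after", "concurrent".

e1 spans [1,2], e12 spans [22,…)
resp(e1)=2 < inv(e12)=22

before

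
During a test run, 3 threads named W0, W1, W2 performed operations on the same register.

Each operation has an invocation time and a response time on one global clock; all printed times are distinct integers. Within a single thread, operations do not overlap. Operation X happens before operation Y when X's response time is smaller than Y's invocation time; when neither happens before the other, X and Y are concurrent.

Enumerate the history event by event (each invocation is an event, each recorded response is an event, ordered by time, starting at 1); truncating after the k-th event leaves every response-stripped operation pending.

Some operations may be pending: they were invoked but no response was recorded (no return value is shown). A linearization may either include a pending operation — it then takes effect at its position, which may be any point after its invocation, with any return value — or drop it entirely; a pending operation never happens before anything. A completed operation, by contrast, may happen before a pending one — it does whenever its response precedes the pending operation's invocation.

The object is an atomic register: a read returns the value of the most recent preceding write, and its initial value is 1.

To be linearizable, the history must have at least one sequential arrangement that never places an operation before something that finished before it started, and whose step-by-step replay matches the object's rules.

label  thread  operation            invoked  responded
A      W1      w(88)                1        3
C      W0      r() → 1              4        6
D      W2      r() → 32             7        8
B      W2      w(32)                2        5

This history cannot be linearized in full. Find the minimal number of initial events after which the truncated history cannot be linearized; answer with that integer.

6

a valid linearization of events 1..5 exists, for instance A, B:
step 1: A w(88) — value 88
step 2: B w(32) — value 32
once event 6 joins (C's response, time 6), exhaustive search finds no witness
sample order A, B, C stalls at step 3 — C r() → 1 has no legal effect
sample order A, C, B stalls at step 2 — C r() → 1 has no legal effect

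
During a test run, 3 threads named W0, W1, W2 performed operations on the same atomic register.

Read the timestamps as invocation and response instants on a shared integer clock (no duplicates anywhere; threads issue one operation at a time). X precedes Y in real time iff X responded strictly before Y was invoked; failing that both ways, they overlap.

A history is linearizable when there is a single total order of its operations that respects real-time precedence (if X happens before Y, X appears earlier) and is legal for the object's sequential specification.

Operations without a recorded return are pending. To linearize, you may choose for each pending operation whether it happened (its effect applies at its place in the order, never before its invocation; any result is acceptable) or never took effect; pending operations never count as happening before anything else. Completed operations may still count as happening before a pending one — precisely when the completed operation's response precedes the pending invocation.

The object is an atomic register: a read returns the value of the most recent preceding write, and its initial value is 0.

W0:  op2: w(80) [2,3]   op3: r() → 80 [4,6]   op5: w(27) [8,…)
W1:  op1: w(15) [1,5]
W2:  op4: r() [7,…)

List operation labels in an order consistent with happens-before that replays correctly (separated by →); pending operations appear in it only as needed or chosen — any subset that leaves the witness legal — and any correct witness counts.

after step 1 (op1 w(15)): value 15
after step 2 (op2 w(80)): value 80
after step 3 (op3 r() → 80): value 80

op1 → op2 → op3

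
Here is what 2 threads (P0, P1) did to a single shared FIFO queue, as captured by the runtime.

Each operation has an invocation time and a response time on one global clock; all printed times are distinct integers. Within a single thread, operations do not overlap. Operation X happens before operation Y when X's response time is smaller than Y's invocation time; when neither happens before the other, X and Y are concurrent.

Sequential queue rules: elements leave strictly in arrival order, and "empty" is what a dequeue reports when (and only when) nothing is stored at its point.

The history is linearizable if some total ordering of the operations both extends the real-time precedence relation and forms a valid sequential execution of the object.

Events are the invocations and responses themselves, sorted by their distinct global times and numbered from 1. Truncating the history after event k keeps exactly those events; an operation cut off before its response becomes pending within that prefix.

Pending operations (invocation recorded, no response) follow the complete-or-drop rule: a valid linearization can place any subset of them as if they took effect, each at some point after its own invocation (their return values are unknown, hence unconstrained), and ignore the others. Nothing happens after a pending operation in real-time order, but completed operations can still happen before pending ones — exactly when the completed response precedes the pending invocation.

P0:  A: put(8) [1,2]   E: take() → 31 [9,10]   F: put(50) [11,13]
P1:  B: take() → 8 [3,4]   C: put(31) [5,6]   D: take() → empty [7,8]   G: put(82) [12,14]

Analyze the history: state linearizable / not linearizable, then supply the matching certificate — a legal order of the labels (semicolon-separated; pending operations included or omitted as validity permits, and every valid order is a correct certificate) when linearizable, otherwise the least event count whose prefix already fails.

through event 7 a valid linearization exists; event 8 (D responding at time 8) ends that
one real-time candidate order over the 4 completed operations — the FIFO queue replay rejects it
sample order A, B, C, D stalls at step 4 — D take() → empty has no legal effect

not linearizable — minimal violating prefix: 8 events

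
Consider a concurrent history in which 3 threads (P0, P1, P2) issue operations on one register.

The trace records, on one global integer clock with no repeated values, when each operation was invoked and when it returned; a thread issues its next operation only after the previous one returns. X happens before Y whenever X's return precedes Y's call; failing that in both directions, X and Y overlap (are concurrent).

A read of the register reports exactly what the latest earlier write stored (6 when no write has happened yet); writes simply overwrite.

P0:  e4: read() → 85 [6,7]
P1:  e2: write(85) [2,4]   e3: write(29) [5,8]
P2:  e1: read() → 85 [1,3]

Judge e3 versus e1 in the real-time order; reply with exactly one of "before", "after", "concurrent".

after

e3 spans [5,8], e1 spans [1,3]
resp(e1)=3 < inv(e3)=5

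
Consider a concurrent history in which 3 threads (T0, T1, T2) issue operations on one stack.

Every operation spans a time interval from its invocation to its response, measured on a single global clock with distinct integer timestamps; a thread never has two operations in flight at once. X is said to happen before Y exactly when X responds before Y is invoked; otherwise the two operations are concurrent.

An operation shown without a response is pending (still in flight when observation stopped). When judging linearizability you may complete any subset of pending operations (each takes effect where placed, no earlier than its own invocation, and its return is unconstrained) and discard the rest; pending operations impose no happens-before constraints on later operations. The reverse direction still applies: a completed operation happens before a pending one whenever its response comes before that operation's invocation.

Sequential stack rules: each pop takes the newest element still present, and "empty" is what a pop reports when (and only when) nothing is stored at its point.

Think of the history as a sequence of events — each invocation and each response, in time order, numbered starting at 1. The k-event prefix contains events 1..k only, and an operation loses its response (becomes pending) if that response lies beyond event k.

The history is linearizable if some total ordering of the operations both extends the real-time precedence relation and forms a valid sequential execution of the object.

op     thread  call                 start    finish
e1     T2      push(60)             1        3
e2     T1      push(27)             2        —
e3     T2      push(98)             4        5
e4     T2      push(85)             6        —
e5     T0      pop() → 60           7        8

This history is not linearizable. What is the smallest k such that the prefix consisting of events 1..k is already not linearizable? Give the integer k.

one valid order for events 1..7 is e1, e2, e3:
after step 1 (e1 push(60)): stack <60>
after step 2 (e2 push(27) (pending, included)): stack <60,27>
after step 3 (e3 push(98)): stack <60,27,98>
include event 8 — e5 responding at 8 — and every candidate order breaks
completion choices over the 2 pending operations (e2, e4) were checked; none helps
sample order e1, e3, e5 (pending dropped) stalls at step 3 — e5 pop() → 60 has no legal effect

8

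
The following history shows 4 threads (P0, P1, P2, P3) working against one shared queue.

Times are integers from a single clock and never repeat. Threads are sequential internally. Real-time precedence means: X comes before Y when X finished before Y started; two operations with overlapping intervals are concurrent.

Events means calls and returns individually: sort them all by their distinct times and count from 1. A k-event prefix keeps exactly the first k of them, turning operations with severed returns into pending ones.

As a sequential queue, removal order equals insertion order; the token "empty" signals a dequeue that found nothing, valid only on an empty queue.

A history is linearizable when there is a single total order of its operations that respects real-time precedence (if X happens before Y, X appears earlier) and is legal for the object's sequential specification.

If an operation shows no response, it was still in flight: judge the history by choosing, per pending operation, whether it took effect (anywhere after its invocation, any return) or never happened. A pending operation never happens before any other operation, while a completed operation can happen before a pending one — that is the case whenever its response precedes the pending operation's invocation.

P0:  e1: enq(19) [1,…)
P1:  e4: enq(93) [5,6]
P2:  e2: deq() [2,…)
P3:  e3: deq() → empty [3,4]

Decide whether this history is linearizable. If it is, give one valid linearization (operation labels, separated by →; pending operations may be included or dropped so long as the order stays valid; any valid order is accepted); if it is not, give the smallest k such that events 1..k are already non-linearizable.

1. e1 enq(19) (pending, included), leaving queue <19>
2. e2 deq() (pending, included), leaving queue <>
3. e3 deq() → empty, leaving queue <>
4. e4 enq(93), leaving queue <93>

linearizable — witness: e1 → e2 → e3 → e4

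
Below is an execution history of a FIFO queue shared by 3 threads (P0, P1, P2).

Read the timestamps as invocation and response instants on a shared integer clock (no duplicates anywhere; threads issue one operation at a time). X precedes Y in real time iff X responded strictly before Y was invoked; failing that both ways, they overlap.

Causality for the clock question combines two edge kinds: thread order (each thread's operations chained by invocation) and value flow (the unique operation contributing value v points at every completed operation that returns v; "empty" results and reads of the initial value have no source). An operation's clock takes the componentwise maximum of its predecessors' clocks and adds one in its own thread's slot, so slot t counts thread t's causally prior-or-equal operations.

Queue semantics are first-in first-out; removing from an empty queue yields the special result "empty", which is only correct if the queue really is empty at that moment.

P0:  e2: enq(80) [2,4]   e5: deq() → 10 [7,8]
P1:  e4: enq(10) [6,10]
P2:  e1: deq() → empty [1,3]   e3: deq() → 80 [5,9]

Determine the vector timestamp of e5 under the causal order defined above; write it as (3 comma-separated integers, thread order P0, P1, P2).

no predecessors for e1 (invoked 1): P2 increments from zero → (0, 0, 1)
no predecessors for e4 (invoked 6): P1 increments from zero → (0, 1, 0)
no predecessors for e2 (invoked 2): P0 increments from zero → (1, 0, 0)
e3 (invocation 5): componentwise max over VC(e1)=(0, 0, 1), VC(e2)=(1, 0, 0), +1 at P2, giving (1, 0, 2)
e5 (invocation 7): componentwise max over VC(e2)=(1, 0, 0), VC(e4)=(0, 1, 0), +1 at P0, giving (2, 1, 0)
target: VC(e5) = (2, 1, 0)

(2, 1, 0)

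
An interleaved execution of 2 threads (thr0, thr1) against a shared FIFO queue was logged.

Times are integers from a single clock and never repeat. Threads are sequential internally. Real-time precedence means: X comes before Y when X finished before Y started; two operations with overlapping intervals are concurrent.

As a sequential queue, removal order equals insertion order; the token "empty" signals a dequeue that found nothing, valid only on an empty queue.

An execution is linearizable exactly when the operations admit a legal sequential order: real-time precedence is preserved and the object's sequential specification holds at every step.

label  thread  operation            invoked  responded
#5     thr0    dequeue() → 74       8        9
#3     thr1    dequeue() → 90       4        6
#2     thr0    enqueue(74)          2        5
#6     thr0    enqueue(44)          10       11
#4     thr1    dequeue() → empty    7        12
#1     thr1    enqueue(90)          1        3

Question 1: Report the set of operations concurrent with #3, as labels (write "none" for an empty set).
Answer: #2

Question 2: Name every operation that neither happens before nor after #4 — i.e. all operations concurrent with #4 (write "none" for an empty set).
Answer: #5, #6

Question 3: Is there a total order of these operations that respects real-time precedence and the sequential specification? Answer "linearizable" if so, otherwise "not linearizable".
a witness: #1, #2, #3, #5, #4, #6
step 1: #1 enqueue(90) — queue <90>
step 2: #2 enqueue(74) — queue <90,74>
step 3: #3 dequeue() → 90 — queue <74>
step 4: #5 dequeue() → 74 — queue <>
step 5: #4 dequeue() → empty — queue <>
step 6: #6 enqueue(44) — queue <44>

linearizable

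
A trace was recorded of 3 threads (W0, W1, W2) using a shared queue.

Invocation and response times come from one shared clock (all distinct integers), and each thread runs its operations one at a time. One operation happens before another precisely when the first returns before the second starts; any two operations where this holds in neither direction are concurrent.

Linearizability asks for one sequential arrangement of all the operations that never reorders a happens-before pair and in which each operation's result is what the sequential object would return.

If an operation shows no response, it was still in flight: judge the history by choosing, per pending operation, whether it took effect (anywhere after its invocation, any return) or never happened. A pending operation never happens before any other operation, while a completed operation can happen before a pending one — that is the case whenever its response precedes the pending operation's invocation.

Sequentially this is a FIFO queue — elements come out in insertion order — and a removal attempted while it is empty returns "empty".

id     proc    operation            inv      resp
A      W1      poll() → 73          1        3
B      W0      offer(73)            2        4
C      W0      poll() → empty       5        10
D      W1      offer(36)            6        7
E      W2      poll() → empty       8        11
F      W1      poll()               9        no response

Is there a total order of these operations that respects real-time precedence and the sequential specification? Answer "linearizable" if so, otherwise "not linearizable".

linearizable

one valid linearization: B, A, C, D, F, E
1. B offer(73), leaving queue <73>
2. A poll() → 73, leaving queue <>
3. C poll() → empty, leaving queue <>
4. D offer(36), leaving queue <36>
5. F poll() (pending, included), leaving queue <>
6. E poll() → empty, leaving queue <>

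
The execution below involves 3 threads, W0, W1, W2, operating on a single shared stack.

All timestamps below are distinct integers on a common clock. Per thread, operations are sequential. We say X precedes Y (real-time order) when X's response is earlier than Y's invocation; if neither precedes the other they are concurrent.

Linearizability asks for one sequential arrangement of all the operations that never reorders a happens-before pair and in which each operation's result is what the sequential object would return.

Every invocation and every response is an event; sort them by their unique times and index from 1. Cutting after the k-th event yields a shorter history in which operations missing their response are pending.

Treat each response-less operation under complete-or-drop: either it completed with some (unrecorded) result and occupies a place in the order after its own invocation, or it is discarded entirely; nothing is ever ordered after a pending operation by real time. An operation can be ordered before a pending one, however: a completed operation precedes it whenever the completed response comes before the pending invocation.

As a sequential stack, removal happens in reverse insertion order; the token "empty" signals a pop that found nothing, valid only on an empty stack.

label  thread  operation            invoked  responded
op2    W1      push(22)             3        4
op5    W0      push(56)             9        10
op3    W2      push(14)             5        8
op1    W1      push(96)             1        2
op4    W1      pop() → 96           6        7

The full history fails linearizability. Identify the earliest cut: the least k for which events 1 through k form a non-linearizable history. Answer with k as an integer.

events 1..6 are linearizable, e.g. via op1, op2:
1. op1 push(96), leaving stack <96>
2. op2 push(22), leaving stack <96,22>
once event 7 joins (op4's response, time 7), exhaustive search finds no witness
every completion of the 1 pending operation (op3) was checked; none linearizes
sample order op1, op2, op4 (pending dropped) stalls at step 3 — op4 pop() → 96 has no legal effect

7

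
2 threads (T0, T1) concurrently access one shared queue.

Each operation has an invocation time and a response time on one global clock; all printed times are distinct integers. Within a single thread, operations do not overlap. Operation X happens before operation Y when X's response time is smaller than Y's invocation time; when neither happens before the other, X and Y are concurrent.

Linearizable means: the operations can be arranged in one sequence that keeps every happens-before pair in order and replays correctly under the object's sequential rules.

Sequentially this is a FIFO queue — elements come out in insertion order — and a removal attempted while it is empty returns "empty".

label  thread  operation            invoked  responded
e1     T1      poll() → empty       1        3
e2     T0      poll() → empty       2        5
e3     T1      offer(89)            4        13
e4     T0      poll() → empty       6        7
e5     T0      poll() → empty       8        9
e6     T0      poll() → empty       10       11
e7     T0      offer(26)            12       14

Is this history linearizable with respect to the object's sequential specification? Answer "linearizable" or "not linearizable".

linearizable

one valid linearization: e1, e2, e4, e5, e6, e3, e7
1. e1 poll() → empty, leaving queue <>
2. e2 poll() → empty, leaving queue <>
3. e4 poll() → empty, leaving queue <>
4. e5 poll() → empty, leaving queue <>
5. e6 poll() → empty, leaving queue <>
6. e3 offer(89), leaving queue <89>
7. e7 offer(26), leaving queue <89,26>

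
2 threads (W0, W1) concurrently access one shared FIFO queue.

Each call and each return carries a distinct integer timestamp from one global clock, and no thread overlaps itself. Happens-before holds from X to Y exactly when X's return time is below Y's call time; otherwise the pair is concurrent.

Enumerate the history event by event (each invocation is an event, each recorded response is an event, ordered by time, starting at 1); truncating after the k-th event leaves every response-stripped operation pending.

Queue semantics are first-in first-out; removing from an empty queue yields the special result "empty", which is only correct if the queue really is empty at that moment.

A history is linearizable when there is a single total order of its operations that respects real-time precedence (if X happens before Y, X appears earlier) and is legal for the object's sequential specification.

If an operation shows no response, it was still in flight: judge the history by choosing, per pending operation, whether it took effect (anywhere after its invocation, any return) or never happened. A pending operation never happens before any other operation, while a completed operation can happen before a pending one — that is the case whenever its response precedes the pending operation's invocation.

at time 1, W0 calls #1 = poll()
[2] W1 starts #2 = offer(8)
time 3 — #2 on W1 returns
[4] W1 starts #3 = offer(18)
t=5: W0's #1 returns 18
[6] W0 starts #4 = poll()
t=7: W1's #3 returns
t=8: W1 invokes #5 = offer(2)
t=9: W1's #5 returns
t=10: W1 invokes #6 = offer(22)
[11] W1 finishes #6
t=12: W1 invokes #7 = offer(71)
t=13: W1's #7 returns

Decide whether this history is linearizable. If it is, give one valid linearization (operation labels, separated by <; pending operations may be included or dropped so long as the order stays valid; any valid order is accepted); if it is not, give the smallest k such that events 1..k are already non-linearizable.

through event 4 a valid linearization exists; event 5 (#1 responding at time 5) ends that
2 completed operations, 2 real-time-consistent orders — every FIFO queue replay fails
no completion choice of the 1 pending operation (#3) rescues it — every subset was tried
one such order, #1, #2 (pending dropped), breaks at step 1 where #1 poll() → 18 is illegal
one such order, #2, #1 (pending dropped), breaks at step 2 where #1 poll() → 18 is illegal

not linearizable — minimal violating prefix: 5 events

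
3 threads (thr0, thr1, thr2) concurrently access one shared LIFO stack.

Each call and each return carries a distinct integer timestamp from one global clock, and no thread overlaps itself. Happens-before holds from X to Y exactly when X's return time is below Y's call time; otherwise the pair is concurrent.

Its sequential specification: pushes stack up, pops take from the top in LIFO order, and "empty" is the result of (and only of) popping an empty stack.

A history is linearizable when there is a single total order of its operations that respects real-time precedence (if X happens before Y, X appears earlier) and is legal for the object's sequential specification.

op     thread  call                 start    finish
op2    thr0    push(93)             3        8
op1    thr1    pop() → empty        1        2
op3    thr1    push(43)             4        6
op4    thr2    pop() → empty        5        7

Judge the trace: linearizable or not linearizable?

linearizable

one valid linearization: op1, op4, op2, op3
1. op1 pop() → empty, leaving stack <>
2. op4 pop() → empty, leaving stack <>
3. op2 push(93), leaving stack <93>
4. op3 push(43), leaving stack <93,43>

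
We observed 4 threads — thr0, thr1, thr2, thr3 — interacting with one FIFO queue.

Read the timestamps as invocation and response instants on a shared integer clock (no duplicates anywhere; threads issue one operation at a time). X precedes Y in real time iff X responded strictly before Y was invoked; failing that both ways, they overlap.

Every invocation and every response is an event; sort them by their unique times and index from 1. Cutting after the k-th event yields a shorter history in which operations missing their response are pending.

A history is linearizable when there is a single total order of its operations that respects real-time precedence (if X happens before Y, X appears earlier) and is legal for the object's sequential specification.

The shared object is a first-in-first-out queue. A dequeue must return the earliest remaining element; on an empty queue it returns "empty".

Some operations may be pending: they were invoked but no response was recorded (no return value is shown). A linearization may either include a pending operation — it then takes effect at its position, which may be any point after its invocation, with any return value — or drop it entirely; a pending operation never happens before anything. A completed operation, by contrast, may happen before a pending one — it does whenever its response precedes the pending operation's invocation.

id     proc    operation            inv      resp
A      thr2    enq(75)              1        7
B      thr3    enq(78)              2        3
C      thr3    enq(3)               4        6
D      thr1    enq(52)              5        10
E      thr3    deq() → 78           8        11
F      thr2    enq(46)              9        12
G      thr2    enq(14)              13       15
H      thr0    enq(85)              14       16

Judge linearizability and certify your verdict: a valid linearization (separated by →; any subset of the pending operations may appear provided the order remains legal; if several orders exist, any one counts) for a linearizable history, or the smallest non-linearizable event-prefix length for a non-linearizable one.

linearizable — witness: B → A → C → D → E → F → G → H

after step 1 (B enq(78)): queue <78>
after step 2 (A enq(75)): queue <78,75>
after step 3 (C enq(3)): queue <78,75,3>
after step 4 (D enq(52)): queue <78,75,3,52>
after step 5 (E deq() → 78): queue <75,3,52>
after step 6 (F enq(46)): queue <75,3,52,46>
after step 7 (G enq(14)): queue <75,3,52,46,14>
after step 8 (H enq(85)): queue <75,3,52,46,14,85>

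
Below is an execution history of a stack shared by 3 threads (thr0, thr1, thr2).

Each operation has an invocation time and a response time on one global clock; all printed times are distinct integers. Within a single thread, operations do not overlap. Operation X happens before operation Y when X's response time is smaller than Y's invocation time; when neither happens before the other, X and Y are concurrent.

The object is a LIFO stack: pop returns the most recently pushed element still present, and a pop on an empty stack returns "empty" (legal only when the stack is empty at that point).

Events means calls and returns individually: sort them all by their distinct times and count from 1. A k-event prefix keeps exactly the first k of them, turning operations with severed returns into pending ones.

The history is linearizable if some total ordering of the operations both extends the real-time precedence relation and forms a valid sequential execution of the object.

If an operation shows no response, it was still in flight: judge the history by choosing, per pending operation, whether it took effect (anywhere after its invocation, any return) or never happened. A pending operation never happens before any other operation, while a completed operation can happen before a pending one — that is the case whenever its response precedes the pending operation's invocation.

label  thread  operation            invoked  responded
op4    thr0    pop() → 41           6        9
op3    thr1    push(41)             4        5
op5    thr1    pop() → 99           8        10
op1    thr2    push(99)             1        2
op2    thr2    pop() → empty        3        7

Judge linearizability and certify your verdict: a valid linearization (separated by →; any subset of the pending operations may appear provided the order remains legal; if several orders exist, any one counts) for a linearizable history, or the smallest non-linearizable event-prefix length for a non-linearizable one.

prefix check: 1..6 passes, 1..7 fails once op2's time-7 response joins
2 orders of the 3 completed stack ops respect real time; none is legal
include/drop combinations of the 1 pending operation (op4) were all tried; none helps
for example op1, op2, op3 (pending dropped) fails at step 2: op2 pop() → empty is not legal there
for example op1, op3, op2 (pending dropped) fails at step 3: op2 pop() → empty is not legal there

not linearizable — minimal violating prefix: 7 events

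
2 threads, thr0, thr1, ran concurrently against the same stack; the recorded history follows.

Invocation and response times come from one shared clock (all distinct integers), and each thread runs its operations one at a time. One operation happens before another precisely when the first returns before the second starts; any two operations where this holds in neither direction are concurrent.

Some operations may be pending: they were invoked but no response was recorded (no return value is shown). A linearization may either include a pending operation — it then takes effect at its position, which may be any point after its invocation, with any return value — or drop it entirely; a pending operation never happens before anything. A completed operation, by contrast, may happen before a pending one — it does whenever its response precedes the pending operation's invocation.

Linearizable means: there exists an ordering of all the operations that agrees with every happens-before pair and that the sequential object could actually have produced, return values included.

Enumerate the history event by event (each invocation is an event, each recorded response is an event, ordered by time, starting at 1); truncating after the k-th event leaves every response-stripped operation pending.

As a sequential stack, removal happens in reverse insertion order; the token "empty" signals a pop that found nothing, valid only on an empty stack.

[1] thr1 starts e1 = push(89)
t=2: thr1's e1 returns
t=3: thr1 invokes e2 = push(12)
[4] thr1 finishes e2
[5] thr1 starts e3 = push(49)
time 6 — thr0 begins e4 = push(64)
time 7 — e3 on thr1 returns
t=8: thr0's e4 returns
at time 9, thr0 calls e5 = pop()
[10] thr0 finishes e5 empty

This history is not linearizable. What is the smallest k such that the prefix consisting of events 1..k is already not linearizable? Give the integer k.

events 1..9 are linearizable, e.g. via e1, e2, e3, e4:
step 1: e1 push(89) — stack <89>
step 2: e2 push(12) — stack <89,12>
step 3: e3 push(49) — stack <89,12,49>
step 4: e4 push(64) — stack <89,12,49,64>
event 10 — e5's response, time 10 — after it, nothing linearizes
sample order e1, e2, e3, e4, e5 stalls at step 5 — e5 pop() → empty has no legal effect
sample order e1, e2, e4, e3, e5 stalls at step 5 — e5 pop() → empty has no legal effect

10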